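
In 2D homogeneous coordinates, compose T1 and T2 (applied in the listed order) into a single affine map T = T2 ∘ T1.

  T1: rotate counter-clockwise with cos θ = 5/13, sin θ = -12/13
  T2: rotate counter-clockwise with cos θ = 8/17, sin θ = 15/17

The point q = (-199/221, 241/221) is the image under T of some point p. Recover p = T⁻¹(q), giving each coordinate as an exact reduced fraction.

T1 = [5/13 12/13 0; -12/13 5/13 0; 0 0 1]
T2·T1 = [220/221 21/221 0; -21/221 220/221 0; 0 0 1]
det M = 1; M⁻¹ = [220/221 -21/221 0; 21/221 220/221 0; 0 0 1]
M⁻¹ · (-199/221, 241/221)ᵀ = (-1, 1)ᵀ

p = (-1, 1)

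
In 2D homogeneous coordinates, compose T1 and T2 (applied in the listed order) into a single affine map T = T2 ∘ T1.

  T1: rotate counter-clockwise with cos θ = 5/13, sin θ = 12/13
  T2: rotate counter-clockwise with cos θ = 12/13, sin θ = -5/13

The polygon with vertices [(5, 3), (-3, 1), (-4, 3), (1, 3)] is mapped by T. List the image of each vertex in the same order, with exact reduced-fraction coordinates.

image vertices: (243/169, 955/169), (-479/169, -237/169), (-837/169, -116/169), (-237/169, 479/169)

T1 rotate counter-clockwise with cos θ = 5/13, sin θ = 12/13: (5, 3) → (-11/13, 75/13); (-3, 1) → (-27/13, -31/13); (-4, 3) → (-56/13, -33/13); (1, 3) → (-31/13, 27/13)
T2 rotate counter-clockwise with cos θ = 12/13, sin θ = -5/13: (-11/13, 75/13) → (243/169, 955/169); (-27/13, -31/13) → (-479/169, -237/169); (-56/13, -33/13) → (-837/169, -116/169); (-31/13, 27/13) → (-237/169, 479/169)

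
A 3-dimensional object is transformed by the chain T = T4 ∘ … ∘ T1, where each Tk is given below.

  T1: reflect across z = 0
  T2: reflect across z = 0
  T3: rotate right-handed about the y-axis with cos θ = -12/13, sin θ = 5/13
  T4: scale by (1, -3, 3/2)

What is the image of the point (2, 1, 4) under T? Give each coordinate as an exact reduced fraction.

T1 reflect across z = 0: (2, 1, 4) → (2, 1, -4)
T2 reflect across z = 0: (2, 1, -4) → (2, 1, 4)
T3 rotate right-handed about the y-axis with cos θ = -12/13, sin θ = 5/13: (2, 1, 4) → (-4/13, 1, -58/13)
T4 scale by (1, -3, 3/2): (-4/13, 1, -58/13) → (-4/13, -3, -87/13)

T(p) = (-4/13, -3, -87/13)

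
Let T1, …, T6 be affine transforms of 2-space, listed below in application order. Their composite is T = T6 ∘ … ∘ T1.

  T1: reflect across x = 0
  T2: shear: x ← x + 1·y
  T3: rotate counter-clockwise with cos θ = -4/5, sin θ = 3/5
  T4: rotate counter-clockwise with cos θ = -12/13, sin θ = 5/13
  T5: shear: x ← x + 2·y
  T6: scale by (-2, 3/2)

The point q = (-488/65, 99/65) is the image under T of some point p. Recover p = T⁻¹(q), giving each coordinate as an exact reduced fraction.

T1 = [-1 0 0; 0 1 0; 0 0 1]
T2·T1 = [-1 1 0; 0 1 0; 0 0 1]
T3·…·T1 = [4/5 -7/5 0; -3/5 -1/5 0; 0 0 1]
T4·…·T1 = [-33/65 89/65 0; 56/65 -23/65 0; 0 0 1]
T5·…·T1 = [79/65 43/65 0; 56/65 -23/65 0; 0 0 1]
T6·…·T1 = [-158/65 -86/65 0; 84/65 -69/130 0; 0 0 1]
det M = 3; M⁻¹ = [-23/130 86/195 0; -28/65 -158/195 0; 0 0 1]
M⁻¹ · (-488/65, 99/65)ᵀ = (2, 2)ᵀ

p = (2, 2)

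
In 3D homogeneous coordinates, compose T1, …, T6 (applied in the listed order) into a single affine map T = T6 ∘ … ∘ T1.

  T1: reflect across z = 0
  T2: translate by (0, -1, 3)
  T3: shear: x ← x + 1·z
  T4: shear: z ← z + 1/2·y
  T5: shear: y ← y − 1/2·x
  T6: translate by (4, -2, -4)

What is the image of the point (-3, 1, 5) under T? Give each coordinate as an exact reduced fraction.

T1 reflect across z = 0: (-3, 1, 5) → (-3, 1, -5)
T2 translate by (0, -1, 3): (-3, 1, -5) → (-3, 0, -2)
T3 shear: x ← x + 1·z: (-3, 0, -2) → (-5, 0, -2)
T4 shear: z ← z + 1/2·y: (-5, 0, -2) → (-5, 0, -2)
T5 shear: y ← y − 1/2·x: (-5, 0, -2) → (-5, 5/2, -2)
T6 translate by (4, -2, -4): (-5, 5/2, -2) → (-1, 1/2, -6)

T(p) = (-1, 1/2, -6)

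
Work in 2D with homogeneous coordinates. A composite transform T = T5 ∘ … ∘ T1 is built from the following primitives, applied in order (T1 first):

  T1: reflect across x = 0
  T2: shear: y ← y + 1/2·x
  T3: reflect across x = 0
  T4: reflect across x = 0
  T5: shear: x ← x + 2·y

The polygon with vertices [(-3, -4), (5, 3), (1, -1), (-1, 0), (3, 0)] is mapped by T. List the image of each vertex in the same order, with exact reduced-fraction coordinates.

T1 reflect across x = 0: (-3, -4) → (3, -4); (5, 3) → (-5, 3); (1, -1) → (-1, -1); (-1, 0) → (1, 0); (3, 0) → (-3, 0)
T2 shear: y ← y + 1/2·x: (3, -4) → (3, -5/2); (-5, 3) → (-5, 1/2); (-1, -1) → (-1, -3/2); (1, 0) → (1, 1/2); (-3, 0) → (-3, -3/2)
T3 reflect across x = 0: (3, -5/2) → (-3, -5/2); (-5, 1/2) → (5, 1/2); (-1, -3/2) → (1, -3/2); (1, 1/2) → (-1, 1/2); (-3, -3/2) → (3, -3/2)
T4 reflect across x = 0: (-3, -5/2) → (3, -5/2); (5, 1/2) → (-5, 1/2); (1, -3/2) → (-1, -3/2); (-1, 1/2) → (1, 1/2); (3, -3/2) → (-3, -3/2)
T5 shear: x ← x + 2·y: (3, -5/2) → (-2, -5/2); (-5, 1/2) → (-4, 1/2); (-1, -3/2) → (-4, -3/2); (1, 1/2) → (2, 1/2); (-3, -3/2) → (-6, -3/2)

image vertices: (-2, -5/2), (-4, 1/2), (-4, -3/2), (2, 1/2), (-6, -3/2)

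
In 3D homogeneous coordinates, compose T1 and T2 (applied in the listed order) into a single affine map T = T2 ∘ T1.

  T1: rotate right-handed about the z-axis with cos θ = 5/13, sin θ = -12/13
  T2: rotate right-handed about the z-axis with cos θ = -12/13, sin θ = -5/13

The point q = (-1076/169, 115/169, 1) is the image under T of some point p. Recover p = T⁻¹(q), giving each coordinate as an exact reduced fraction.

T1 = [5/13 12/13 0 0; -12/13 5/13 0 0; 0 0 1 0; 0 0 0 1]
T2·T1 = [-120/169 -119/169 0 0; 119/169 -120/169 0 0; 0 0 1 0; 0 0 0 1]
det M = 1; M⁻¹ = [-120/169 119/169 0 0; -119/169 -120/169 0 0; 0 0 1 0; 0 0 0 1]
M⁻¹ · (-1076/169, 115/169, 1)ᵀ = (5, 4, 1)ᵀ

p = (5, 4, 1)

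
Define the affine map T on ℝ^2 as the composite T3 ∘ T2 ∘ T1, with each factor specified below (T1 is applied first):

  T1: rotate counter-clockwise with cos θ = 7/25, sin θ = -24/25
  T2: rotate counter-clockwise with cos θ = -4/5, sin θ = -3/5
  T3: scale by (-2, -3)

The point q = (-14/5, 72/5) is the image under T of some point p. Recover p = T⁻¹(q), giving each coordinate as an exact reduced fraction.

p = (-4, 3)

T1 = [7/25 24/25 0; -24/25 7/25 0; 0 0 1]
T2·T1 = [-4/5 -3/5 0; 3/5 -4/5 0; 0 0 1]
T3·…·T1 = [8/5 6/5 0; -9/5 12/5 0; 0 0 1]
det M = 6; M⁻¹ = [2/5 -1/5 0; 3/10 4/15 0; 0 0 1]
M⁻¹ · (-14/5, 72/5)ᵀ = (-4, 3)ᵀ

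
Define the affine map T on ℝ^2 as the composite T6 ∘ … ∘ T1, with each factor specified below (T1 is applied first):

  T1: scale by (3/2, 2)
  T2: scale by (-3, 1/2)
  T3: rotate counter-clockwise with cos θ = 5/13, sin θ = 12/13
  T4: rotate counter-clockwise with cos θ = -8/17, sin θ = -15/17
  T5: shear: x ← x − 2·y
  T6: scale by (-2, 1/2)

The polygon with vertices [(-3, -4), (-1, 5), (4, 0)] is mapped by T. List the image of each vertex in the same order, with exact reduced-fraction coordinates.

T1 scale by (3/2, 2): (-3, -4) → (-9/2, -8); (-1, 5) → (-3/2, 10); (4, 0) → (6, 0)
T2 scale by (-3, 1/2): (-9/2, -8) → (27/2, -4); (-3/2, 10) → (9/2, 5); (6, 0) → (-18, 0)
T3 rotate counter-clockwise with cos θ = 5/13, sin θ = 12/13: (27/2, -4) → (231/26, 142/13); (9/2, 5) → (-75/26, 79/13); (-18, 0) → (-90/13, -216/13)
T4 rotate counter-clockwise with cos θ = -8/17, sin θ = -15/17: (231/26, 142/13) → (1206/221, -5737/442); (-75/26, 79/13) → (1485/221, -139/442); (-90/13, -216/13) → (-2520/221, 3078/221)
T5 shear: x ← x − 2·y: (1206/221, -5737/442) → (6943/221, -5737/442); (1485/221, -139/442) → (1624/221, -139/442); (-2520/221, 3078/221) → (-8676/221, 3078/221)
T6 scale by (-2, 1/2): (6943/221, -5737/442) → (-13886/221, -5737/884); (1624/221, -139/442) → (-3248/221, -139/884); (-8676/221, 3078/221) → (17352/221, 1539/221)

image vertices: (-13886/221, -5737/884), (-3248/221, -139/884), (17352/221, 1539/221)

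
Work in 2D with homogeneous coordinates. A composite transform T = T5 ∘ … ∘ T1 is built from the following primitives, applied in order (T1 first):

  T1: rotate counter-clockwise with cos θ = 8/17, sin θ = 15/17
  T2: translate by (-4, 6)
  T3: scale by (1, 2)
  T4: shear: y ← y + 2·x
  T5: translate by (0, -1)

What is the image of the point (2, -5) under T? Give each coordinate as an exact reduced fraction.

T1 rotate counter-clockwise with cos θ = 8/17, sin θ = 15/17: (2, -5) → (91/17, -10/17)
T2 translate by (-4, 6): (91/17, -10/17) → (23/17, 92/17)
T3 scale by (1, 2): (23/17, 92/17) → (23/17, 184/17)
T4 shear: y ← y + 2·x: (23/17, 184/17) → (23/17, 230/17)
T5 translate by (0, -1): (23/17, 230/17) → (23/17, 213/17)

T(p) = (23/17, 213/17)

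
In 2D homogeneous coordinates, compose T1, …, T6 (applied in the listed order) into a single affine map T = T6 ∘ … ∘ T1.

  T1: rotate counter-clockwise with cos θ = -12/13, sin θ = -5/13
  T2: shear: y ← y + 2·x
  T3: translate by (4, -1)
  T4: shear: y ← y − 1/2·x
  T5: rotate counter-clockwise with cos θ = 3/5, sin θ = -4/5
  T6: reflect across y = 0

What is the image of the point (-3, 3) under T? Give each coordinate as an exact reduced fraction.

T(p) = (75/13, 145/26)

T1 rotate counter-clockwise with cos θ = -12/13, sin θ = -5/13: (-3, 3) → (51/13, -21/13)
T2 shear: y ← y + 2·x: (51/13, -21/13) → (51/13, 81/13)
T3 translate by (4, -1): (51/13, 81/13) → (103/13, 68/13)
T4 shear: y ← y − 1/2·x: (103/13, 68/13) → (103/13, 33/26)
T5 rotate counter-clockwise with cos θ = 3/5, sin θ = -4/5: (103/13, 33/26) → (75/13, -145/26)
T6 reflect across y = 0: (75/13, -145/26) → (75/13, 145/26)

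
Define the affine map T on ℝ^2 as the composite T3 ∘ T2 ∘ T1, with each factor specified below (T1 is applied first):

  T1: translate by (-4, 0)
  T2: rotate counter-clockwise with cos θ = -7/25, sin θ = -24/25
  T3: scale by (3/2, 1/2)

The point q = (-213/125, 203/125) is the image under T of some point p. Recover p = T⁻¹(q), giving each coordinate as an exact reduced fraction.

T1 = [1 0 -4; 0 1 0; 0 0 1]
T2·T1 = [-7/25 24/25 28/25; -24/25 -7/25 96/25; 0 0 1]
T3·…·T1 = [-21/50 36/25 42/25; -12/25 -7/50 48/25; 0 0 1]
det M = 3/4; M⁻¹ = [-14/75 -48/25 4; 16/25 -14/25 0; 0 0 1]
M⁻¹ · (-213/125, 203/125)ᵀ = (6/5, -2)ᵀ

p = (6/5, -2)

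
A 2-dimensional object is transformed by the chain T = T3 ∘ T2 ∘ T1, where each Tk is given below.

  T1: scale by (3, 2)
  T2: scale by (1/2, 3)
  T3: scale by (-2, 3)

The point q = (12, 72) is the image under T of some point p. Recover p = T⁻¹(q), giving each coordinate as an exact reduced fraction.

p = (-4, 4)

T1 = [3 0 0; 0 2 0; 0 0 1]
T2·T1 = [3/2 0 0; 0 6 0; 0 0 1]
T3·…·T1 = [-3 0 0; 0 18 0; 0 0 1]
det M = -54; M⁻¹ = [-1/3 0 0; 0 1/18 0; 0 0 1]
M⁻¹ · (12, 72)ᵀ = (-4, 4)ᵀ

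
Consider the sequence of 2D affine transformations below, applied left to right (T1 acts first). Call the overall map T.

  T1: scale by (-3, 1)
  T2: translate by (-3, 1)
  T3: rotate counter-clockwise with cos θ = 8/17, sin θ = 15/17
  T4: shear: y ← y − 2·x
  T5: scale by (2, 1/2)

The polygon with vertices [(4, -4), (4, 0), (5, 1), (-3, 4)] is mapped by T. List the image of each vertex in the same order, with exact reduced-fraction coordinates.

image vertices: (-150/17, -99/34), (-270/17, 53/34), (-348/17, 47/17), (-54/17, 92/17)

T1 scale by (-3, 1): (4, -4) → (-12, -4); (4, 0) → (-12, 0); (5, 1) → (-15, 1); (-3, 4) → (9, 4)
T2 translate by (-3, 1): (-12, -4) → (-15, -3); (-12, 0) → (-15, 1); (-15, 1) → (-18, 2); (9, 4) → (6, 5)
T3 rotate counter-clockwise with cos θ = 8/17, sin θ = 15/17: (-15, -3) → (-75/17, -249/17); (-15, 1) → (-135/17, -217/17); (-18, 2) → (-174/17, -254/17); (6, 5) → (-27/17, 130/17)
T4 shear: y ← y − 2·x: (-75/17, -249/17) → (-75/17, -99/17); (-135/17, -217/17) → (-135/17, 53/17); (-174/17, -254/17) → (-174/17, 94/17); (-27/17, 130/17) → (-27/17, 184/17)
T5 scale by (2, 1/2): (-75/17, -99/17) → (-150/17, -99/34); (-135/17, 53/17) → (-270/17, 53/34); (-174/17, 94/17) → (-348/17, 47/17); (-27/17, 184/17) → (-54/17, 92/17)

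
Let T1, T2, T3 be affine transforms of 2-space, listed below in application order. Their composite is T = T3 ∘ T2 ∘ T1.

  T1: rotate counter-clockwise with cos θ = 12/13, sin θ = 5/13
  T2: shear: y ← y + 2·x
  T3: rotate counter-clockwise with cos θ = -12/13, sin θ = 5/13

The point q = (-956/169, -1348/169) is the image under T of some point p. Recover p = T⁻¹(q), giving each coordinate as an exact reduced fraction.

T1 = [12/13 -5/13 0; 5/13 12/13 0; 0 0 1]
T2·T1 = [12/13 -5/13 0; 29/13 2/13 0; 0 0 1]
T3·…·T1 = [-289/169 50/169 0; -288/169 -49/169 0; 0 0 1]
det M = 1; M⁻¹ = [-49/169 -50/169 0; 288/169 -289/169 0; 0 0 1]
M⁻¹ · (-956/169, -1348/169)ᵀ = (4, 4)ᵀ

p = (4, 4)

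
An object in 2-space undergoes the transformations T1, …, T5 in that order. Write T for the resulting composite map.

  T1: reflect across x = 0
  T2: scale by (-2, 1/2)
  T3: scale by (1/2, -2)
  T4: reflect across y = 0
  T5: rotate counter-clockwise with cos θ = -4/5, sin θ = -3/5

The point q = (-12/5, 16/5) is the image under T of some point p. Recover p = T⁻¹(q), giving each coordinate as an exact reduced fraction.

T1 = [-1 0 0; 0 1 0; 0 0 1]
T2·T1 = [2 0 0; 0 1/2 0; 0 0 1]
T3·…·T1 = [1 0 0; 0 -1 0; 0 0 1]
T4·…·T1 = [1 0 0; 0 1 0; 0 0 1]
T5·…·T1 = [-4/5 3/5 0; -3/5 -4/5 0; 0 0 1]
det M = 1; M⁻¹ = [-4/5 -3/5 0; 3/5 -4/5 0; 0 0 1]
M⁻¹ · (-12/5, 16/5)ᵀ = (0, -4)ᵀ

p = (0, -4)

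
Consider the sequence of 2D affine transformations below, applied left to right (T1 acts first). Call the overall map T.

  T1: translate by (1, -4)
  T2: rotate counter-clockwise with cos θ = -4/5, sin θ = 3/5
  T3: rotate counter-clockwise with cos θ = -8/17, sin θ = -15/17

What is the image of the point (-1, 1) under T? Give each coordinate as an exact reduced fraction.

T1 translate by (1, -4): (-1, 1) → (0, -3)
T2 rotate counter-clockwise with cos θ = -4/5, sin θ = 3/5: (0, -3) → (9/5, 12/5)
T3 rotate counter-clockwise with cos θ = -8/17, sin θ = -15/17: (9/5, 12/5) → (108/85, -231/85)

T(p) = (108/85, -231/85)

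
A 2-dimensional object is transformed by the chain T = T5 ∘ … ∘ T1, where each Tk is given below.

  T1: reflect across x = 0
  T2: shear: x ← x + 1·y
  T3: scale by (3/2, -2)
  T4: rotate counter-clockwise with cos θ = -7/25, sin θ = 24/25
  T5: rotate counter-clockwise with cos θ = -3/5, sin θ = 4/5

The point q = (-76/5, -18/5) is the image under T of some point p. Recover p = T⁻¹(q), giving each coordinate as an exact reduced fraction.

p = (-3, 5)

T1 = [-1 0 0; 0 1 0; 0 0 1]
T2·T1 = [-1 1 0; 0 1 0; 0 0 1]
T3·…·T1 = [-3/2 3/2 0; 0 -2 0; 0 0 1]
T4·…·T1 = [21/50 3/2 0; -36/25 2 0; 0 0 1]
T5·…·T1 = [9/10 -5/2 0; 6/5 0 0; 0 0 1]
det M = 3; M⁻¹ = [0 5/6 0; -2/5 3/10 0; 0 0 1]
M⁻¹ · (-76/5, -18/5)ᵀ = (-3, 5)ᵀ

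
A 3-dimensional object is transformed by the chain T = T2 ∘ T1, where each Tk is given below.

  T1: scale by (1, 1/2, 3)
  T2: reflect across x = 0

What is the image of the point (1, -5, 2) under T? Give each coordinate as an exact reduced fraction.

T(p) = (-1, -5/2, 6)

T1 scale by (1, 1/2, 3): (1, -5, 2) → (1, -5/2, 6)
T2 reflect across x = 0: (1, -5/2, 6) → (-1, -5/2, 6)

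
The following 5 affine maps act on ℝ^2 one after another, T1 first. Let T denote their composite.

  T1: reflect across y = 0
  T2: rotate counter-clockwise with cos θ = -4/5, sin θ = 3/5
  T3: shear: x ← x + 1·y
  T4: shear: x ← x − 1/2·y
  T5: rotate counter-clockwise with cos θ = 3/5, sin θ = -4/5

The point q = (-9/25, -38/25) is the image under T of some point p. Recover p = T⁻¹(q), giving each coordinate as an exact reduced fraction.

p = (-2, 0)

T1 = [1 0 0; 0 -1 0; 0 0 1]
T2·T1 = [-4/5 3/5 0; 3/5 4/5 0; 0 0 1]
T3·…·T1 = [-1/5 7/5 0; 3/5 4/5 0; 0 0 1]
T4·…·T1 = [-1/2 1 0; 3/5 4/5 0; 0 0 1]
T5·…·T1 = [9/50 31/25 0; 19/25 -8/25 0; 0 0 1]
det M = -1; M⁻¹ = [8/25 31/25 0; 19/25 -9/50 0; 0 0 1]
M⁻¹ · (-9/25, -38/25)ᵀ = (-2, 0)ᵀ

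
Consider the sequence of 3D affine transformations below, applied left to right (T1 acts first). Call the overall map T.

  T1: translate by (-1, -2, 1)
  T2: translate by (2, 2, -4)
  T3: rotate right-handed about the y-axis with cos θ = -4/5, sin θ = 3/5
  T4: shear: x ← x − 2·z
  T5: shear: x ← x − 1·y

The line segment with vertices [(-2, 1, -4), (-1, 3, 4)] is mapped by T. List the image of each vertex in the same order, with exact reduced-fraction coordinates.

T1 translate by (-1, -2, 1): (-2, 1, -4) → (-3, -1, -3); (-1, 3, 4) → (-2, 1, 5)
T2 translate by (2, 2, -4): (-3, -1, -3) → (-1, 1, -7); (-2, 1, 5) → (0, 3, 1)
T3 rotate right-handed about the y-axis with cos θ = -4/5, sin θ = 3/5: (-1, 1, -7) → (-17/5, 1, 31/5); (0, 3, 1) → (3/5, 3, -4/5)
T4 shear: x ← x − 2·z: (-17/5, 1, 31/5) → (-79/5, 1, 31/5); (3/5, 3, -4/5) → (11/5, 3, -4/5)
T5 shear: x ← x − 1·y: (-79/5, 1, 31/5) → (-84/5, 1, 31/5); (11/5, 3, -4/5) → (-4/5, 3, -4/5)

image vertices: (-84/5, 1, 31/5), (-4/5, 3, -4/5)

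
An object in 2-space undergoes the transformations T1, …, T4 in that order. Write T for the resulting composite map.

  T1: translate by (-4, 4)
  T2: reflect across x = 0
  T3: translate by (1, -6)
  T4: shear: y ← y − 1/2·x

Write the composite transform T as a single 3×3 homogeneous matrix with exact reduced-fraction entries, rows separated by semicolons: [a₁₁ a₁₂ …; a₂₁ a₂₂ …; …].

T = [-1 0 5; 1/2 1 -9/2; 0 0 1]

T1 = [1 0 -4; 0 1 4; 0 0 1]
T2·T1 = [-1 0 4; 0 1 4; 0 0 1]
T3·…·T1 = [-1 0 5; 0 1 -2; 0 0 1]
T4·…·T1 = [-1 0 5; 1/2 1 -9/2; 0 0 1]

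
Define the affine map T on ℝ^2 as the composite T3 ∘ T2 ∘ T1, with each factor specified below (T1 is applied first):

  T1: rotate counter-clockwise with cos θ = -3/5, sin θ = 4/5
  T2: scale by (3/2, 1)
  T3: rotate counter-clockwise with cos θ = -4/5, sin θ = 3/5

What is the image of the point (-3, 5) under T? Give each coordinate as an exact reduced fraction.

T(p) = (147/25, 117/50)

T1 rotate counter-clockwise with cos θ = -3/5, sin θ = 4/5: (-3, 5) → (-11/5, -27/5)
T2 scale by (3/2, 1): (-11/5, -27/5) → (-33/10, -27/5)
T3 rotate counter-clockwise with cos θ = -4/5, sin θ = 3/5: (-33/10, -27/5) → (147/25, 117/50)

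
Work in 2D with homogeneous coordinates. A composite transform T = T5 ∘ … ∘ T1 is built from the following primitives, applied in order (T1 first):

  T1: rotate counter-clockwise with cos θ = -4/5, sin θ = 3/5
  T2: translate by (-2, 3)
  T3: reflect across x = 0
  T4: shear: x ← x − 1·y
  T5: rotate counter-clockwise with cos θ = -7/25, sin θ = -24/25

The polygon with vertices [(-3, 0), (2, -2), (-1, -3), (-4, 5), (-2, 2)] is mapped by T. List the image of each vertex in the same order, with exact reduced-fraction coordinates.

T1 rotate counter-clockwise with cos θ = -4/5, sin θ = 3/5: (-3, 0) → (12/5, -9/5); (2, -2) → (-2/5, 14/5); (-1, -3) → (13/5, 9/5); (-4, 5) → (1/5, -32/5); (-2, 2) → (2/5, -14/5)
T2 translate by (-2, 3): (12/5, -9/5) → (2/5, 6/5); (-2/5, 14/5) → (-12/5, 29/5); (13/5, 9/5) → (3/5, 24/5); (1/5, -32/5) → (-9/5, -17/5); (2/5, -14/5) → (-8/5, 1/5)
T3 reflect across x = 0: (2/5, 6/5) → (-2/5, 6/5); (-12/5, 29/5) → (12/5, 29/5); (3/5, 24/5) → (-3/5, 24/5); (-9/5, -17/5) → (9/5, -17/5); (-8/5, 1/5) → (8/5, 1/5)
T4 shear: x ← x − 1·y: (-2/5, 6/5) → (-8/5, 6/5); (12/5, 29/5) → (-17/5, 29/5); (-3/5, 24/5) → (-27/5, 24/5); (9/5, -17/5) → (26/5, -17/5); (8/5, 1/5) → (7/5, 1/5)
T5 rotate counter-clockwise with cos θ = -7/25, sin θ = -24/25: (-8/5, 6/5) → (8/5, 6/5); (-17/5, 29/5) → (163/25, 41/25); (-27/5, 24/5) → (153/25, 96/25); (26/5, -17/5) → (-118/25, -101/25); (7/5, 1/5) → (-1/5, -7/5)

image vertices: (8/5, 6/5), (163/25, 41/25), (153/25, 96/25), (-118/25, -101/25), (-1/5, -7/5)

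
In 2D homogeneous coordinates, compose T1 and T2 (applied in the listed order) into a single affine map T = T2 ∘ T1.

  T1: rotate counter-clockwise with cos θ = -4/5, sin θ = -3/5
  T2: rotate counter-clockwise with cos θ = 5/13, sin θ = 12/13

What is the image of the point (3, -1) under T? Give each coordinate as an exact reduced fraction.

T(p) = (-3/13, -41/13)

T1 rotate counter-clockwise with cos θ = -4/5, sin θ = -3/5: (3, -1) → (-3, -1)
T2 rotate counter-clockwise with cos θ = 5/13, sin θ = 12/13: (-3, -1) → (-3/13, -41/13)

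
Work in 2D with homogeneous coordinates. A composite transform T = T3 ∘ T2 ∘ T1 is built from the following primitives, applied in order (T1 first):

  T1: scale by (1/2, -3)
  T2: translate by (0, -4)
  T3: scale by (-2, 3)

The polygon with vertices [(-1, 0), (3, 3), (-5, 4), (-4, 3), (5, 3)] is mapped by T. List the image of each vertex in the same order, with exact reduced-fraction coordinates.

image vertices: (1, -12), (-3, -39), (5, -48), (4, -39), (-5, -39)

T1 scale by (1/2, -3): (-1, 0) → (-1/2, 0); (3, 3) → (3/2, -9); (-5, 4) → (-5/2, -12); (-4, 3) → (-2, -9); (5, 3) → (5/2, -9)
T2 translate by (0, -4): (-1/2, 0) → (-1/2, -4); (3/2, -9) → (3/2, -13); (-5/2, -12) → (-5/2, -16); (-2, -9) → (-2, -13); (5/2, -9) → (5/2, -13)
T3 scale by (-2, 3): (-1/2, -4) → (1, -12); (3/2, -13) → (-3, -39); (-5/2, -16) → (5, -48); (-2, -13) → (4, -39); (5/2, -13) → (-5, -39)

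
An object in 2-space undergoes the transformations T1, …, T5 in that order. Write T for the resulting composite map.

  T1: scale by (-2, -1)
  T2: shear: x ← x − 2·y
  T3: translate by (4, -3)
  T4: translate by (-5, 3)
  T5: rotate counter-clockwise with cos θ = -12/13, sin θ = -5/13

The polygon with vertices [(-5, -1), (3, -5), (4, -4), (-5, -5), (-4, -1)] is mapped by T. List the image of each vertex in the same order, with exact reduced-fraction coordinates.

T1 scale by (-2, -1): (-5, -1) → (10, 1); (3, -5) → (-6, 5); (4, -4) → (-8, 4); (-5, -5) → (10, 5); (-4, -1) → (8, 1)
T2 shear: x ← x − 2·y: (10, 1) → (8, 1); (-6, 5) → (-16, 5); (-8, 4) → (-16, 4); (10, 5) → (0, 5); (8, 1) → (6, 1)
T3 translate by (4, -3): (8, 1) → (12, -2); (-16, 5) → (-12, 2); (-16, 4) → (-12, 1); (0, 5) → (4, 2); (6, 1) → (10, -2)
T4 translate by (-5, 3): (12, -2) → (7, 1); (-12, 2) → (-17, 5); (-12, 1) → (-17, 4); (4, 2) → (-1, 5); (10, -2) → (5, 1)
T5 rotate counter-clockwise with cos θ = -12/13, sin θ = -5/13: (7, 1) → (-79/13, -47/13); (-17, 5) → (229/13, 25/13); (-17, 4) → (224/13, 37/13); (-1, 5) → (37/13, -55/13); (5, 1) → (-55/13, -37/13)

image vertices: (-79/13, -47/13), (229/13, 25/13), (224/13, 37/13), (37/13, -55/13), (-55/13, -37/13)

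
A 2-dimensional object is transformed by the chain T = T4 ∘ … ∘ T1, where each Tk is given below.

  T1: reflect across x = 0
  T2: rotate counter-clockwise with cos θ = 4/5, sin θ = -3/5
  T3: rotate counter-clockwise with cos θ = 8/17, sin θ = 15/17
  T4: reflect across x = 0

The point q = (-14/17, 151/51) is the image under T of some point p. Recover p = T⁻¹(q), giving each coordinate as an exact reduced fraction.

p = (-2, 7/3)

T1 = [-1 0 0; 0 1 0; 0 0 1]
T2·T1 = [-4/5 3/5 0; 3/5 4/5 0; 0 0 1]
T3·…·T1 = [-77/85 -36/85 0; -36/85 77/85 0; 0 0 1]
T4·…·T1 = [77/85 36/85 0; -36/85 77/85 0; 0 0 1]
det M = 1; M⁻¹ = [77/85 -36/85 0; 36/85 77/85 0; 0 0 1]
M⁻¹ · (-14/17, 151/51)ᵀ = (-2, 7/3)ᵀ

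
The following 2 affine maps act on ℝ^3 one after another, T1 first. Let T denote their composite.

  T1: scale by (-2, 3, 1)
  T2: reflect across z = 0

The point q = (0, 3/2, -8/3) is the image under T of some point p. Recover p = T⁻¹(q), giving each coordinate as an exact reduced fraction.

T1 = [-2 0 0 0; 0 3 0 0; 0 0 1 0; 0 0 0 1]
T2·T1 = [-2 0 0 0; 0 3 0 0; 0 0 -1 0; 0 0 0 1]
det M = 6; M⁻¹ = [-1/2 0 0 0; 0 1/3 0 0; 0 0 -1 0; 0 0 0 1]
M⁻¹ · (0, 3/2, -8/3)ᵀ = (0, 1/2, 8/3)ᵀ

p = (0, 1/2, 8/3)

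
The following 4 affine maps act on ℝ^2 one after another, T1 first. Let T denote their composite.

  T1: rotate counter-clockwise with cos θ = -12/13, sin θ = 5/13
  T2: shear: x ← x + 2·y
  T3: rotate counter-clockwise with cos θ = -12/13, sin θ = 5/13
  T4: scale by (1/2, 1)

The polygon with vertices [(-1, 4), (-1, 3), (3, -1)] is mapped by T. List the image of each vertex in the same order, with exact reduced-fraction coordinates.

T1 rotate counter-clockwise with cos θ = -12/13, sin θ = 5/13: (-1, 4) → (-8/13, -53/13); (-1, 3) → (-3/13, -41/13); (3, -1) → (-31/13, 27/13)
T2 shear: x ← x + 2·y: (-8/13, -53/13) → (-114/13, -53/13); (-3/13, -41/13) → (-85/13, -41/13); (-31/13, 27/13) → (23/13, 27/13)
T3 rotate counter-clockwise with cos θ = -12/13, sin θ = 5/13: (-114/13, -53/13) → (1633/169, 66/169); (-85/13, -41/13) → (1225/169, 67/169); (23/13, 27/13) → (-411/169, -209/169)
T4 scale by (1/2, 1): (1633/169, 66/169) → (1633/338, 66/169); (1225/169, 67/169) → (1225/338, 67/169); (-411/169, -209/169) → (-411/338, -209/169)

image vertices: (1633/338, 66/169), (1225/338, 67/169), (-411/338, -209/169)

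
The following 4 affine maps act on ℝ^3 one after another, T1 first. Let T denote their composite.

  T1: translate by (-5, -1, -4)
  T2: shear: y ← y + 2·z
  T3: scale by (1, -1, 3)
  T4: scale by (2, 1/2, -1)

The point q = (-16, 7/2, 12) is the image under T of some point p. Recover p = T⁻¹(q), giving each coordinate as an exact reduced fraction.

p = (-3, 2, 0)

T1 = [1 0 0 -5; 0 1 0 -1; 0 0 1 -4; 0 0 0 1]
T2·T1 = [1 0 0 -5; 0 1 2 -9; 0 0 1 -4; 0 0 0 1]
T3·…·T1 = [1 0 0 -5; 0 -1 -2 9; 0 0 3 -12; 0 0 0 1]
T4·…·T1 = [2 0 0 -10; 0 -1/2 -1 9/2; 0 0 -3 12; 0 0 0 1]
det M = 3; M⁻¹ = [1/2 0 0 5; 0 -2 2/3 1; 0 0 -1/3 4; 0 0 0 1]
M⁻¹ · (-16, 7/2, 12)ᵀ = (-3, 2, 0)ᵀ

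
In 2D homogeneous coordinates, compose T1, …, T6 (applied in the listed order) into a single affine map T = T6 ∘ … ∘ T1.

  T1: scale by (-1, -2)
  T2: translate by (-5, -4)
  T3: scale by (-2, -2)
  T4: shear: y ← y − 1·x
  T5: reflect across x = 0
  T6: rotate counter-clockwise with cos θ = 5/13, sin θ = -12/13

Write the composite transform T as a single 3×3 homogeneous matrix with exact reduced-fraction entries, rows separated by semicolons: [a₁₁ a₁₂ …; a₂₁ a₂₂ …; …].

T1 = [-1 0 0; 0 -2 0; 0 0 1]
T2·T1 = [-1 0 -5; 0 -2 -4; 0 0 1]
T3·…·T1 = [2 0 10; 0 4 8; 0 0 1]
T4·…·T1 = [2 0 10; -2 4 -2; 0 0 1]
T5·…·T1 = [-2 0 -10; -2 4 -2; 0 0 1]
T6·…·T1 = [-34/13 48/13 -74/13; 14/13 20/13 110/13; 0 0 1]

T = [-34/13 48/13 -74/13; 14/13 20/13 110/13; 0 0 1]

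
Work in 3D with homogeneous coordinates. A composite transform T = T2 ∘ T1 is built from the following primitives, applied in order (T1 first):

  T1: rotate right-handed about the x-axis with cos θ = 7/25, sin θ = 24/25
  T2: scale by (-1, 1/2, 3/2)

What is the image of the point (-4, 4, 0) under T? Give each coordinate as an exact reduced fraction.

T1 rotate right-handed about the x-axis with cos θ = 7/25, sin θ = 24/25: (-4, 4, 0) → (-4, 28/25, 96/25)
T2 scale by (-1, 1/2, 3/2): (-4, 28/25, 96/25) → (4, 14/25, 144/25)

T(p) = (4, 14/25, 144/25)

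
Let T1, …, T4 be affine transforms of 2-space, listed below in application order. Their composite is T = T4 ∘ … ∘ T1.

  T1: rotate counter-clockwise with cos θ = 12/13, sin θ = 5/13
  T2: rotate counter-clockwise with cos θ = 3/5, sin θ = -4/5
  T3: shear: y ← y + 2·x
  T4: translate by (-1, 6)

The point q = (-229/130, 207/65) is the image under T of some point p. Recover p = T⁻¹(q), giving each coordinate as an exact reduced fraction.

T1 = [12/13 -5/13 0; 5/13 12/13 0; 0 0 1]
T2·T1 = [56/65 33/65 0; -33/65 56/65 0; 0 0 1]
T3·…·T1 = [56/65 33/65 0; 79/65 122/65 0; 0 0 1]
T4·…·T1 = [56/65 33/65 -1; 79/65 122/65 6; 0 0 1]
det M = 1; M⁻¹ = [122/65 -33/65 64/13; -79/65 56/65 -83/13; 0 0 1]
M⁻¹ · (-229/130, 207/65)ᵀ = (0, -3/2)ᵀ

p = (0, -3/2)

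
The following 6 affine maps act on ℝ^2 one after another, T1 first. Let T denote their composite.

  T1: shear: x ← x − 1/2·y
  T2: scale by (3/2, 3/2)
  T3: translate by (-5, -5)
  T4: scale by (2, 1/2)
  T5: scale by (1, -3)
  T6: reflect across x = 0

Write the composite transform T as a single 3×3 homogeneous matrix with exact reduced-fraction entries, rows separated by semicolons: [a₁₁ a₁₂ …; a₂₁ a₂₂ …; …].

T1 = [1 -1/2 0; 0 1 0; 0 0 1]
T2·T1 = [3/2 -3/4 0; 0 3/2 0; 0 0 1]
T3·…·T1 = [3/2 -3/4 -5; 0 3/2 -5; 0 0 1]
T4·…·T1 = [3 -3/2 -10; 0 3/4 -5/2; 0 0 1]
T5·…·T1 = [3 -3/2 -10; 0 -9/4 15/2; 0 0 1]
T6·…·T1 = [-3 3/2 10; 0 -9/4 15/2; 0 0 1]

T = [-3 3/2 10; 0 -9/4 15/2; 0 0 1]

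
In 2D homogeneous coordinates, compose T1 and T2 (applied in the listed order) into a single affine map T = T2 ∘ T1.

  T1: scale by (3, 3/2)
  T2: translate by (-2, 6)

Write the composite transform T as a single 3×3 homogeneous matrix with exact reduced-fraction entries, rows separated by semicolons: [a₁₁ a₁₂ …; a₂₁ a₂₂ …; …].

T = [3 0 -2; 0 3/2 6; 0 0 1]

T1 = [3 0 0; 0 3/2 0; 0 0 1]
T2·T1 = [3 0 -2; 0 3/2 6; 0 0 1]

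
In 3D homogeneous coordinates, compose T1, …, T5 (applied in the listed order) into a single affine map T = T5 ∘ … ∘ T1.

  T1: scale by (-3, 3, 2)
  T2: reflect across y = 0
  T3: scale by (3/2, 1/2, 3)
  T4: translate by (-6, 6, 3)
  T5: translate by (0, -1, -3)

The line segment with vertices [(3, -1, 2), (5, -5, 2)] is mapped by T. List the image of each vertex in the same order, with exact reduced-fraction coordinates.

image vertices: (-39/2, 13/2, 12), (-57/2, 25/2, 12)

T1 scale by (-3, 3, 2): (3, -1, 2) → (-9, -3, 4); (5, -5, 2) → (-15, -15, 4)
T2 reflect across y = 0: (-9, -3, 4) → (-9, 3, 4); (-15, -15, 4) → (-15, 15, 4)
T3 scale by (3/2, 1/2, 3): (-9, 3, 4) → (-27/2, 3/2, 12); (-15, 15, 4) → (-45/2, 15/2, 12)
T4 translate by (-6, 6, 3): (-27/2, 3/2, 12) → (-39/2, 15/2, 15); (-45/2, 15/2, 12) → (-57/2, 27/2, 15)
T5 translate by (0, -1, -3): (-39/2, 15/2, 15) → (-39/2, 13/2, 12); (-57/2, 27/2, 15) → (-57/2, 25/2, 12)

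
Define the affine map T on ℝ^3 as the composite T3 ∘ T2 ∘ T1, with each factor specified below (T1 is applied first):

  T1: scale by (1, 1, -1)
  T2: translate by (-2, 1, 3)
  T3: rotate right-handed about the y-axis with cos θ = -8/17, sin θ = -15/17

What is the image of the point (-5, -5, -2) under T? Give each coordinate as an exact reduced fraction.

T1 scale by (1, 1, -1): (-5, -5, -2) → (-5, -5, 2)
T2 translate by (-2, 1, 3): (-5, -5, 2) → (-7, -4, 5)
T3 rotate right-handed about the y-axis with cos θ = -8/17, sin θ = -15/17: (-7, -4, 5) → (-19/17, -4, -145/17)

T(p) = (-19/17, -4, -145/17)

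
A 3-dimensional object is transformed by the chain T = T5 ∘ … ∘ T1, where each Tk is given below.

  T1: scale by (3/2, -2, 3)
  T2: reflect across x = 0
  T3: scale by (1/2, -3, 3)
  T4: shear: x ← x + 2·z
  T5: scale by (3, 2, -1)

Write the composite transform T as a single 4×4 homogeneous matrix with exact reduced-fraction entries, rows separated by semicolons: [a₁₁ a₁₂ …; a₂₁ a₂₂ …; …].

T1 = [3/2 0 0 0; 0 -2 0 0; 0 0 3 0; 0 0 0 1]
T2·T1 = [-3/2 0 0 0; 0 -2 0 0; 0 0 3 0; 0 0 0 1]
T3·…·T1 = [-3/4 0 0 0; 0 6 0 0; 0 0 9 0; 0 0 0 1]
T4·…·T1 = [-3/4 0 18 0; 0 6 0 0; 0 0 9 0; 0 0 0 1]
T5·…·T1 = [-9/4 0 54 0; 0 12 0 0; 0 0 -9 0; 0 0 0 1]

T = [-9/4 0 54 0; 0 12 0 0; 0 0 -9 0; 0 0 0 1]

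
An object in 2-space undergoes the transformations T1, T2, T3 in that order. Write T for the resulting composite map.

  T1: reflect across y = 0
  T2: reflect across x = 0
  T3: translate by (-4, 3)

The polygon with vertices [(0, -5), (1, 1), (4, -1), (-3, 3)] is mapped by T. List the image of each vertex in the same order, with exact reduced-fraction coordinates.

image vertices: (-4, 8), (-5, 2), (-8, 4), (-1, 0)

T1 reflect across y = 0: (0, -5) → (0, 5); (1, 1) → (1, -1); (4, -1) → (4, 1); (-3, 3) → (-3, -3)
T2 reflect across x = 0: (0, 5) → (0, 5); (1, -1) → (-1, -1); (4, 1) → (-4, 1); (-3, -3) → (3, -3)
T3 translate by (-4, 3): (0, 5) → (-4, 8); (-1, -1) → (-5, 2); (-4, 1) → (-8, 4); (3, -3) → (-1, 0)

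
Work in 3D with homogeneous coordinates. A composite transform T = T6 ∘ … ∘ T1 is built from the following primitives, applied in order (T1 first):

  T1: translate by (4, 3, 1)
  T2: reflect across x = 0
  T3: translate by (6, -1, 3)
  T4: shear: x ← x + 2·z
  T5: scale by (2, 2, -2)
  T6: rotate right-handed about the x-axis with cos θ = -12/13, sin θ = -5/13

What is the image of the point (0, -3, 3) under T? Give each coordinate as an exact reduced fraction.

T(p) = (32, -46/13, 178/13)

T1 translate by (4, 3, 1): (0, -3, 3) → (4, 0, 4)
T2 reflect across x = 0: (4, 0, 4) → (-4, 0, 4)
T3 translate by (6, -1, 3): (-4, 0, 4) → (2, -1, 7)
T4 shear: x ← x + 2·z: (2, -1, 7) → (16, -1, 7)
T5 scale by (2, 2, -2): (16, -1, 7) → (32, -2, -14)
T6 rotate right-handed about the x-axis with cos θ = -12/13, sin θ = -5/13: (32, -2, -14) → (32, -46/13, 178/13)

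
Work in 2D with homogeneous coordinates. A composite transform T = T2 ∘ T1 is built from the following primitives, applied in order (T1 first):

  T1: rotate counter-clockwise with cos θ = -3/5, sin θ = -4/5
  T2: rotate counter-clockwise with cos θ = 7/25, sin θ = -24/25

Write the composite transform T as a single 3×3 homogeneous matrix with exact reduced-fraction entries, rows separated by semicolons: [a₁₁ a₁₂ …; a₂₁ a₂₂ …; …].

T = [-117/125 -44/125 0; 44/125 -117/125 0; 0 0 1]

T1 = [-3/5 4/5 0; -4/5 -3/5 0; 0 0 1]
T2·T1 = [-117/125 -44/125 0; 44/125 -117/125 0; 0 0 1]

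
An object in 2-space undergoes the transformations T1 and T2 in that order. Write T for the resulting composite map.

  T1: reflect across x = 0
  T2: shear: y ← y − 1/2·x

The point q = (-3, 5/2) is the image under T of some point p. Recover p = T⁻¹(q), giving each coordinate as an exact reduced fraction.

T1 = [-1 0 0; 0 1 0; 0 0 1]
T2·T1 = [-1 0 0; 1/2 1 0; 0 0 1]
det M = -1; M⁻¹ = [-1 0 0; 1/2 1 0; 0 0 1]
M⁻¹ · (-3, 5/2)ᵀ = (3, 1)ᵀ

p = (3, 1)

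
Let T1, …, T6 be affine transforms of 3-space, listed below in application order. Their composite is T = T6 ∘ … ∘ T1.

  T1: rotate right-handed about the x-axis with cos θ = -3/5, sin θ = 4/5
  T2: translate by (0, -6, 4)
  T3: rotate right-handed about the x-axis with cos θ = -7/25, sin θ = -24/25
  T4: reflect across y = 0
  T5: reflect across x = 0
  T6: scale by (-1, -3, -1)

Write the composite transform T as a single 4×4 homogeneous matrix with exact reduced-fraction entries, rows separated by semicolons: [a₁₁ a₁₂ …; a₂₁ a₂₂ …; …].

T1 = [1 0 0 0; 0 -3/5 -4/5 0; 0 4/5 -3/5 0; 0 0 0 1]
T2·T1 = [1 0 0 0; 0 -3/5 -4/5 -6; 0 4/5 -3/5 4; 0 0 0 1]
T3·…·T1 = [1 0 0 0; 0 117/125 -44/125 138/25; 0 44/125 117/125 116/25; 0 0 0 1]
T4·…·T1 = [1 0 0 0; 0 -117/125 44/125 -138/25; 0 44/125 117/125 116/25; 0 0 0 1]
T5·…·T1 = [-1 0 0 0; 0 -117/125 44/125 -138/25; 0 44/125 117/125 116/25; 0 0 0 1]
T6·…·T1 = [1 0 0 0; 0 351/125 -132/125 414/25; 0 -44/125 -117/125 -116/25; 0 0 0 1]

T = [1 0 0 0; 0 351/125 -132/125 414/25; 0 -44/125 -117/125 -116/25; 0 0 0 1]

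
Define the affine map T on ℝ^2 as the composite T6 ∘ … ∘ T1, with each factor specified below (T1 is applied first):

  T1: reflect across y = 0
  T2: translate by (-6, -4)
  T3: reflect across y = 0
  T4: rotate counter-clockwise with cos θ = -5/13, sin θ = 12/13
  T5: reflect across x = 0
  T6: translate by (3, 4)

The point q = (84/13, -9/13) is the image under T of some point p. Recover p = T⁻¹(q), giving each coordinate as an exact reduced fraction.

T1 = [1 0 0; 0 -1 0; 0 0 1]
T2·T1 = [1 0 -6; 0 -1 -4; 0 0 1]
T3·…·T1 = [1 0 -6; 0 1 4; 0 0 1]
T4·…·T1 = [-5/13 -12/13 -18/13; 12/13 -5/13 -92/13; 0 0 1]
T5·…·T1 = [5/13 12/13 18/13; 12/13 -5/13 -92/13; 0 0 1]
T6·…·T1 = [5/13 12/13 57/13; 12/13 -5/13 -40/13; 0 0 1]
det M = -1; M⁻¹ = [5/13 12/13 15/13; 12/13 -5/13 -68/13; 0 0 1]
M⁻¹ · (84/13, -9/13)ᵀ = (3, 1)ᵀ

p = (3, 1)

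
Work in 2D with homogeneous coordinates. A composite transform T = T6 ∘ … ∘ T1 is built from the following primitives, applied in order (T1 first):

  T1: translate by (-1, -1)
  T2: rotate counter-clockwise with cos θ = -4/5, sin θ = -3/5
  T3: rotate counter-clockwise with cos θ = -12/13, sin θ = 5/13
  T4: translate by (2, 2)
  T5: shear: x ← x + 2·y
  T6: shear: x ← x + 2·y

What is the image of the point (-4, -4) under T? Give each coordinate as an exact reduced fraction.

T1 translate by (-1, -1): (-4, -4) → (-5, -5)
T2 rotate counter-clockwise with cos θ = -4/5, sin θ = -3/5: (-5, -5) → (1, 7)
T3 rotate counter-clockwise with cos θ = -12/13, sin θ = 5/13: (1, 7) → (-47/13, -79/13)
T4 translate by (2, 2): (-47/13, -79/13) → (-21/13, -53/13)
T5 shear: x ← x + 2·y: (-21/13, -53/13) → (-127/13, -53/13)
T6 shear: x ← x + 2·y: (-127/13, -53/13) → (-233/13, -53/13)

T(p) = (-233/13, -53/13)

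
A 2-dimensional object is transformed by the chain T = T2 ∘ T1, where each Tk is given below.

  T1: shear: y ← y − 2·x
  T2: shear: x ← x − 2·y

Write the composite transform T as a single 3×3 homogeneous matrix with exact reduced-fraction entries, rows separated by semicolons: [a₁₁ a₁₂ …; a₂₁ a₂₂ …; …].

T1 = [1 0 0; -2 1 0; 0 0 1]
T2·T1 = [5 -2 0; -2 1 0; 0 0 1]

T = [5 -2 0; -2 1 0; 0 0 1]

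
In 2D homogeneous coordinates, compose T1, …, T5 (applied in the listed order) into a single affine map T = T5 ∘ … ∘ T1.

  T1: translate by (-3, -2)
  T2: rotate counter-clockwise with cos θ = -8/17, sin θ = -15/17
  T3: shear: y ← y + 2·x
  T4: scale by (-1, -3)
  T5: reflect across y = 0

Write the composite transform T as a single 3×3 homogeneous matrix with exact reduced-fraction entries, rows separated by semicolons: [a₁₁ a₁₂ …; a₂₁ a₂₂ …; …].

T = [8/17 -15/17 6/17; -93/17 66/17 147/17; 0 0 1]

T1 = [1 0 -3; 0 1 -2; 0 0 1]
T2·T1 = [-8/17 15/17 -6/17; -15/17 -8/17 61/17; 0 0 1]
T3·…·T1 = [-8/17 15/17 -6/17; -31/17 22/17 49/17; 0 0 1]
T4·…·T1 = [8/17 -15/17 6/17; 93/17 -66/17 -147/17; 0 0 1]
T5·…·T1 = [8/17 -15/17 6/17; -93/17 66/17 147/17; 0 0 1]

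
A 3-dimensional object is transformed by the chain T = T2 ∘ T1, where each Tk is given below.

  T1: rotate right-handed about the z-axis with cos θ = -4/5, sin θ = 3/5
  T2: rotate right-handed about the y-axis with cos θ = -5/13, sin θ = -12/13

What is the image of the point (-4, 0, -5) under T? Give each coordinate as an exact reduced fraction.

T(p) = (44/13, -12/5, 317/65)

T1 rotate right-handed about the z-axis with cos θ = -4/5, sin θ = 3/5: (-4, 0, -5) → (16/5, -12/5, -5)
T2 rotate right-handed about the y-axis with cos θ = -5/13, sin θ = -12/13: (16/5, -12/5, -5) → (44/13, -12/5, 317/65)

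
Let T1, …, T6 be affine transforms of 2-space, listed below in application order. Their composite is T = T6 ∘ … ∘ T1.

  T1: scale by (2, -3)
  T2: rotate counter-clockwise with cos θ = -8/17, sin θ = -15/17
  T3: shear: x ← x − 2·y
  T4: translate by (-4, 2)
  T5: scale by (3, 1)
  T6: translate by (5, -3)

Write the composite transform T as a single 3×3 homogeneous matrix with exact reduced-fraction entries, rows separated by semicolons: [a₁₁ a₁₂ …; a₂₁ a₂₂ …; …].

T = [132/17 -279/17 -7; -30/17 24/17 -1; 0 0 1]

T1 = [2 0 0; 0 -3 0; 0 0 1]
T2·T1 = [-16/17 -45/17 0; -30/17 24/17 0; 0 0 1]
T3·…·T1 = [44/17 -93/17 0; -30/17 24/17 0; 0 0 1]
T4·…·T1 = [44/17 -93/17 -4; -30/17 24/17 2; 0 0 1]
T5·…·T1 = [132/17 -279/17 -12; -30/17 24/17 2; 0 0 1]
T6·…·T1 = [132/17 -279/17 -7; -30/17 24/17 -1; 0 0 1]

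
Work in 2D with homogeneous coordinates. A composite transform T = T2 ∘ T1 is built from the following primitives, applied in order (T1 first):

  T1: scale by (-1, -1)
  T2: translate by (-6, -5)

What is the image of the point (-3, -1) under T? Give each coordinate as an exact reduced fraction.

T(p) = (-3, -4)

T1 scale by (-1, -1): (-3, -1) → (3, 1)
T2 translate by (-6, -5): (3, 1) → (-3, -4)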